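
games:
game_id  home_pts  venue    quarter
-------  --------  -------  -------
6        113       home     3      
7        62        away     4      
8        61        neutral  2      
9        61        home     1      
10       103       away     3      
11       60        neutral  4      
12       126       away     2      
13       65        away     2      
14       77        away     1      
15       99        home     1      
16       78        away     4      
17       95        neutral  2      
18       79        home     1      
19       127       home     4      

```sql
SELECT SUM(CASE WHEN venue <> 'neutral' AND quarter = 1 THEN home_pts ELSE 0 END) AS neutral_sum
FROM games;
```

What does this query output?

316

game_id=6: ✗
game_id=7: ✗
game_id=8: ✗
game_id=9: ✓ → 61
game_id=10: ✗
game_id=11: ✗
game_id=12: ✗
game_id=13: ✗
game_id=14: ✓ → 77
game_id=15: ✓ → 99
game_id=16: ✗
game_id=17: ✗
game_id=18: ✓ → 79
game_id=19: ✗
neutral_sum = 61 + 77 + 99 + 79 = 316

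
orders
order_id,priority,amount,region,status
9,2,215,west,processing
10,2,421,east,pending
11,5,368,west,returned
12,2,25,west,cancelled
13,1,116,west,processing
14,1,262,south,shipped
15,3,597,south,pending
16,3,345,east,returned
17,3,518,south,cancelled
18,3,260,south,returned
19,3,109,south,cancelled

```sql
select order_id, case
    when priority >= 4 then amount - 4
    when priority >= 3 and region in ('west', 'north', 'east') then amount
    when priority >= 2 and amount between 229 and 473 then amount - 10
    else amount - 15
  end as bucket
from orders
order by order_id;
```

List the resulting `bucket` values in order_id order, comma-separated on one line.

order_id=9: ELSE → 200
order_id=10: priority >= 2 and amount between 229 and 473 → 411
order_id=11: priority >= 4 → 364
order_id=12: ELSE → 10
order_id=13: ELSE → 101
order_id=14: ELSE → 247
order_id=15: ELSE → 582
order_id=16: priority >= 3 and region in ('west', 'north', 'east') → 345
order_id=17: ELSE → 503
order_id=18: priority >= 2 and amount between 229 and 473 → 250
order_id=19: ELSE → 94

200, 411, 364, 10, 101, 247, 582, 345, 503, 250, 94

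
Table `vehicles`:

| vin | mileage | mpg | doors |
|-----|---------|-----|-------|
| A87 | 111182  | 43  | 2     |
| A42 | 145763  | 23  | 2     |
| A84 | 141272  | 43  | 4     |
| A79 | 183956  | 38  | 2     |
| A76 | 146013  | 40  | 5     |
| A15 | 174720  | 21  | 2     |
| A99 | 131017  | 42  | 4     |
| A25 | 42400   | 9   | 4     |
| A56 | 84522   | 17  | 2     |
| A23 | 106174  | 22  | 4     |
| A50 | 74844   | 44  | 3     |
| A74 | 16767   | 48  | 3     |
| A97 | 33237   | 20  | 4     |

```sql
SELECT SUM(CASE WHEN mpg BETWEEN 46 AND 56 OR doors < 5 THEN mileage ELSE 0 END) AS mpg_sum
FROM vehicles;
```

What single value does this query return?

1245854

vin=A87: ✓ → 111182
vin=A42: ✓ → 145763
vin=A84: ✓ → 141272
vin=A79: ✓ → 183956
vin=A76: ✗
vin=A15: ✓ → 174720
vin=A99: ✓ → 131017
vin=A25: ✓ → 42400
vin=A56: ✓ → 84522
vin=A23: ✓ → 106174
vin=A50: ✓ → 74844
vin=A74: ✓ → 16767
vin=A97: ✓ → 33237
mpg_sum = 111182 + 145763 + 141272 + 183956 + 174720 + 131017 + 42400 + 84522 + 106174 + 74844 + 16767 + 33237 = 1245854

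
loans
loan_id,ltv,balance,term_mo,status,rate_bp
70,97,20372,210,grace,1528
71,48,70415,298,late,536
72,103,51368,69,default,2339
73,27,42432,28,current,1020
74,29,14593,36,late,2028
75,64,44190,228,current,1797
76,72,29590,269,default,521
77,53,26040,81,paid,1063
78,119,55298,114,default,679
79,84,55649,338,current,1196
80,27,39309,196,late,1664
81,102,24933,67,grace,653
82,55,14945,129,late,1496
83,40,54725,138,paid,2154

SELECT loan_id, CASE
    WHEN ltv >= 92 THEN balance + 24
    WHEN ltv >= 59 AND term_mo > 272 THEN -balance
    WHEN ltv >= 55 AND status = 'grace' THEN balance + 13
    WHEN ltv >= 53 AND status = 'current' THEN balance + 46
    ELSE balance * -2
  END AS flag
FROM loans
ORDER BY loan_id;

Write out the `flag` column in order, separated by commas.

loan_id=70: ltv >= 92 → 20396
loan_id=71: ELSE → -140830
loan_id=72: ltv >= 92 → 51392
loan_id=73: ELSE → -84864
loan_id=74: ELSE → -29186
loan_id=75: ltv >= 53 AND status = 'current' → 44236
loan_id=76: ELSE → -59180
loan_id=77: ELSE → -52080
loan_id=78: ltv >= 92 → 55322
loan_id=79: ltv >= 59 AND term_mo > 272 → -55649
loan_id=80: ELSE → -78618
loan_id=81: ltv >= 92 → 24957
loan_id=82: ELSE → -29890
loan_id=83: ELSE → -109450

20396, -140830, 51392, -84864, -29186, 44236, -59180, -52080, 55322, -55649, -78618, 24957, -29890, -109450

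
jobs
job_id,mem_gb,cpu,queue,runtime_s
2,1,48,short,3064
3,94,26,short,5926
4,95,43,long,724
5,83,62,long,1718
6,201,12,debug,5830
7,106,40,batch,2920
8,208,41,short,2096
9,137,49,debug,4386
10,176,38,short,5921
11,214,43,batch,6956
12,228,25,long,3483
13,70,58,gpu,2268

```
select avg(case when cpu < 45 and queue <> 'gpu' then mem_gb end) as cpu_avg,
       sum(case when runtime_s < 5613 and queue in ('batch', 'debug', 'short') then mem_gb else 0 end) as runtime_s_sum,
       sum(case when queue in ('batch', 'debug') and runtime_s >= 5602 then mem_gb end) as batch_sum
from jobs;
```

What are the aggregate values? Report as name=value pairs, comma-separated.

cpu_avg=165.25, runtime_s_sum=452, batch_sum=415

[cpu_avg: cpu < 45 and queue <> 'gpu']
job_id=2: ✗
job_id=3: ✓ → 94
job_id=4: ✓ → 95
job_id=5: ✗
job_id=6: ✓ → 201
job_id=7: ✓ → 106
job_id=8: ✓ → 208
job_id=9: ✗
job_id=10: ✓ → 176
job_id=11: ✓ → 214
job_id=12: ✓ → 228
job_id=13: ✗
cpu_avg = (94 + 95 + 201 + 106 + 208 + 176 + 214 + 228) / 8 = 165.25
—
[runtime_s_sum: runtime_s < 5613 and queue in ('batch', 'debug', 'short')]
job_id=2: ✓ → 1
job_id=3: ✗
job_id=4: ✗
job_id=5: ✗
job_id=6: ✗
job_id=7: ✓ → 106
job_id=8: ✓ → 208
job_id=9: ✓ → 137
job_id=10: ✗
job_id=11: ✗
job_id=12: ✗
job_id=13: ✗
runtime_s_sum = 1 + 106 + 208 + 137 = 452
—
[batch_sum: queue in ('batch', 'debug') and runtime_s >= 5602]
job_id=2: ✗
job_id=3: ✗
job_id=4: ✗
job_id=5: ✗
job_id=6: ✓ → 201
job_id=7: ✗
job_id=8: ✗
job_id=9: ✗
job_id=10: ✗
job_id=11: ✓ → 214
job_id=12: ✗
job_id=13: ✗
batch_sum = 201 + 214 = 415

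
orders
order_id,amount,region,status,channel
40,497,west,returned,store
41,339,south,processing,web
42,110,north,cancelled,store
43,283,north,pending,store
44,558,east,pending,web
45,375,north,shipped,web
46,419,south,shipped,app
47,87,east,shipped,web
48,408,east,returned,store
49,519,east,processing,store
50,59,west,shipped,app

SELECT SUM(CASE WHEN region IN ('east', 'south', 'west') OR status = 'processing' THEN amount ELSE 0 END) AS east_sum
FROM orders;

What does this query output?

order_id=40: ✓ → 497
order_id=41: ✓ → 339
order_id=42: ✗
order_id=43: ✗
order_id=44: ✓ → 558
order_id=45: ✗
order_id=46: ✓ → 419
order_id=47: ✓ → 87
order_id=48: ✓ → 408
order_id=49: ✓ → 519
order_id=50: ✓ → 59
east_sum = 497 + 339 + 558 + 419 + 87 + 408 + 519 + 59 = 2886

2886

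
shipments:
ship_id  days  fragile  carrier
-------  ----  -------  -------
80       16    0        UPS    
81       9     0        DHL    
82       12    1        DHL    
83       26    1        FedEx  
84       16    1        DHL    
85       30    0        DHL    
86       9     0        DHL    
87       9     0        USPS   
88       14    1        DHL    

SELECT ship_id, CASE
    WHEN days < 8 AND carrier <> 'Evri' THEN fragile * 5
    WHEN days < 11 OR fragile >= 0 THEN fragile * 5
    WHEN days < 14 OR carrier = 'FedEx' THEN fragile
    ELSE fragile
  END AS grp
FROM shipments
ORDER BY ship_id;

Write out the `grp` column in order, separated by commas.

0, 0, 5, 5, 5, 0, 0, 0, 5

ship_id=80: days < 11 OR fragile >= 0 → 0
ship_id=81: days < 11 OR fragile >= 0 → 0
ship_id=82: days < 11 OR fragile >= 0 → 5
ship_id=83: days < 11 OR fragile >= 0 → 5
ship_id=84: days < 11 OR fragile >= 0 → 5
ship_id=85: days < 11 OR fragile >= 0 → 0
ship_id=86: days < 11 OR fragile >= 0 → 0
ship_id=87: days < 11 OR fragile >= 0 → 0
ship_id=88: days < 11 OR fragile >= 0 → 5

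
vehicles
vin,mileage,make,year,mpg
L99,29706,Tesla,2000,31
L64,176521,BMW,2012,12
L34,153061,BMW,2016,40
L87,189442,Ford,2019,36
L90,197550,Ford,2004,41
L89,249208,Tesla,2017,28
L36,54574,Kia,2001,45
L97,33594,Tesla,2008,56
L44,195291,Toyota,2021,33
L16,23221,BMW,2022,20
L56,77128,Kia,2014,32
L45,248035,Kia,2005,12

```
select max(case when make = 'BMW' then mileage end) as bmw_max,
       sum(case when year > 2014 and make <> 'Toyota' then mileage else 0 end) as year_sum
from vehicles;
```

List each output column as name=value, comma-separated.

[bmw_max: make = 'BMW']
vin=L99: ✗
vin=L64: ✓ → 176521
vin=L34: ✓ → 153061
vin=L87: ✗
vin=L90: ✗
vin=L89: ✗
vin=L36: ✗
vin=L97: ✗
vin=L44: ✗
vin=L16: ✓ → 23221
vin=L56: ✗
vin=L45: ✗
bmw_max = MAX(176521, 153061, 23221) = 176521
—
[year_sum: year > 2014 and make <> 'Toyota']
vin=L99: ✗
vin=L64: ✗
vin=L34: ✓ → 153061
vin=L87: ✓ → 189442
vin=L90: ✗
vin=L89: ✓ → 249208
vin=L36: ✗
vin=L97: ✗
vin=L44: ✗
vin=L16: ✓ → 23221
vin=L56: ✗
vin=L45: ✗
year_sum = 153061 + 189442 + 249208 + 23221 = 614932

bmw_max=176521, year_sum=614932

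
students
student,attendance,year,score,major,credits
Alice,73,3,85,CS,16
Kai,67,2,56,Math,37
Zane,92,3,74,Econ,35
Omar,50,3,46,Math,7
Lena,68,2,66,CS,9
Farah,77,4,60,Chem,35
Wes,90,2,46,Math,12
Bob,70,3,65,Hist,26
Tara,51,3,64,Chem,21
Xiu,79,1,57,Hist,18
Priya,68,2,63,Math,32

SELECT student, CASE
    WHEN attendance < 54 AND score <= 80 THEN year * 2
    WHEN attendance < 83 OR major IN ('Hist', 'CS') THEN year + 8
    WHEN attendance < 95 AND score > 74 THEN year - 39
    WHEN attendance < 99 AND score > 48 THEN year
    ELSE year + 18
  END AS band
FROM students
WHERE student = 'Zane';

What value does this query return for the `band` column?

student = Zane: attendance=92, year=3, score=74, major=Econ, credits=35.
attendance < 54 AND score <= 80 → false
attendance < 83 OR major IN ('Hist', 'CS') → false
attendance < 95 AND score > 74 → false
attendance < 99 AND score > 48 → true → 3

3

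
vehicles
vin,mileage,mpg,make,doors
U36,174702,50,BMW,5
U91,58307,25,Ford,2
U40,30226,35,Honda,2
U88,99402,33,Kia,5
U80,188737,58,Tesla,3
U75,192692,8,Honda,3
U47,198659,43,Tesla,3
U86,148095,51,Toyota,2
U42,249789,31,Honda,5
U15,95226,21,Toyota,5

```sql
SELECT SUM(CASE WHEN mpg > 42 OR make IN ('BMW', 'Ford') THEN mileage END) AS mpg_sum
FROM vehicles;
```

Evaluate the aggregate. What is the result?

768500

vin=U36: ✓ → 174702
vin=U91: ✓ → 58307
vin=U40: ✗
vin=U88: ✗
vin=U80: ✓ → 188737
vin=U75: ✗
vin=U47: ✓ → 198659
vin=U86: ✓ → 148095
vin=U42: ✗
vin=U15: ✗
mpg_sum = 174702 + 58307 + 188737 + 198659 + 148095 = 768500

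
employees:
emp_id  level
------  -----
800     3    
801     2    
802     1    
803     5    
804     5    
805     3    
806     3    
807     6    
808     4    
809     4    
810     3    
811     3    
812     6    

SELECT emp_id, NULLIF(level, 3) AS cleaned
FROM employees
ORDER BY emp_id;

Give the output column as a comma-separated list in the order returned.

NULL, 2, 1, 5, 5, NULL, NULL, 6, 4, 4, NULL, NULL, 6

emp_id=800: level=3 vs 3: equal → NULL
emp_id=801: level=2 vs 3: differ → 2
emp_id=802: level=1 vs 3: differ → 1
emp_id=803: level=5 vs 3: differ → 5
emp_id=804: level=5 vs 3: differ → 5
emp_id=805: level=3 vs 3: equal → NULL
emp_id=806: level=3 vs 3: equal → NULL
emp_id=807: level=6 vs 3: differ → 6
emp_id=808: level=4 vs 3: differ → 4
emp_id=809: level=4 vs 3: differ → 4
emp_id=810: level=3 vs 3: equal → NULL
emp_id=811: level=3 vs 3: equal → NULL
emp_id=812: level=6 vs 3: differ → 6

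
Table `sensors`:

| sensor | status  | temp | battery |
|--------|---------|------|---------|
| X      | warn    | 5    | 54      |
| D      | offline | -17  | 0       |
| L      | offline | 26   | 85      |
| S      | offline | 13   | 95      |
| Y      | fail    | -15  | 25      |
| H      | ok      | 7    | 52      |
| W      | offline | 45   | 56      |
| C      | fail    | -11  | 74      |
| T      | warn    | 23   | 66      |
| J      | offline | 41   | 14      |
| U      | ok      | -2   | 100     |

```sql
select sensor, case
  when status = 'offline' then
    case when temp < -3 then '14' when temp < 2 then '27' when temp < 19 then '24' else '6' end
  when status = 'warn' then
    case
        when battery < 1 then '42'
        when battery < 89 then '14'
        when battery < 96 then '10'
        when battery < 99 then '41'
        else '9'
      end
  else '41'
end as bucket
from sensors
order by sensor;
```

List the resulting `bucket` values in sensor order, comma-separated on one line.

sensor=C: status='fail' → outer ELSE → 41
sensor=D: status='offline' → inner[temp < -3] → 14
sensor=H: status='ok' → outer ELSE → 41
sensor=J: status='offline' → inner[ELSE] → 6
sensor=L: status='offline' → inner[ELSE] → 6
sensor=S: status='offline' → inner[temp < 19] → 24
sensor=T: status='warn' → inner[battery < 89] → 14
sensor=U: status='ok' → outer ELSE → 41
sensor=W: status='offline' → inner[ELSE] → 6
sensor=X: status='warn' → inner[battery < 89] → 14
sensor=Y: status='fail' → outer ELSE → 41

41, 14, 41, 6, 6, 24, 14, 41, 6, 14, 41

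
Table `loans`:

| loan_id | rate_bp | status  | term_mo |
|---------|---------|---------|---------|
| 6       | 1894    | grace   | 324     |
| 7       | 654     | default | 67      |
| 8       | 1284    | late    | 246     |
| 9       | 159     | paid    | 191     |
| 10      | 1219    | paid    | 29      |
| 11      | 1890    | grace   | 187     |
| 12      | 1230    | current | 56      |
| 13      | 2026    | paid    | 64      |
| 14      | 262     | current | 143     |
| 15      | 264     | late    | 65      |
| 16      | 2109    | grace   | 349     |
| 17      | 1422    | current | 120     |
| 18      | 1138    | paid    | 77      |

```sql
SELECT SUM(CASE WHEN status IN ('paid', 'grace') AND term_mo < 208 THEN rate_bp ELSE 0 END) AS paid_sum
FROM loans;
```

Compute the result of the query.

6432

loan_id=6: ✗
loan_id=7: ✗
loan_id=8: ✗
loan_id=9: ✓ → 159
loan_id=10: ✓ → 1219
loan_id=11: ✓ → 1890
loan_id=12: ✗
loan_id=13: ✓ → 2026
loan_id=14: ✗
loan_id=15: ✗
loan_id=16: ✗
loan_id=17: ✗
loan_id=18: ✓ → 1138
paid_sum = 159 + 1219 + 1890 + 2026 + 1138 = 6432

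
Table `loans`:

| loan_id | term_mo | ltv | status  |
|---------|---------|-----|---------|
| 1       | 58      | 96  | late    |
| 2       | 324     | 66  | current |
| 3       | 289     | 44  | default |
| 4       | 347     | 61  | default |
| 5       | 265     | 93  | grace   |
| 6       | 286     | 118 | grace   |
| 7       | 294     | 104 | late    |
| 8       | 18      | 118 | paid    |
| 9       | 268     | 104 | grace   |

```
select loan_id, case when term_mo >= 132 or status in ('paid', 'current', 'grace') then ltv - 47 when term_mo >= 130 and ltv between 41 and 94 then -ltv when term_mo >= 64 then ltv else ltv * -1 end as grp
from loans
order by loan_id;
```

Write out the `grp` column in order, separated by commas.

-96, 19, -3, 14, 46, 71, 57, 71, 57

loan_id=1: ELSE → -96
loan_id=2: term_mo >= 132 or status in ('paid', 'current', 'grace') → 19
loan_id=3: term_mo >= 132 or status in ('paid', 'current', 'grace') → -3
loan_id=4: term_mo >= 132 or status in ('paid', 'current', 'grace') → 14
loan_id=5: term_mo >= 132 or status in ('paid', 'current', 'grace') → 46
loan_id=6: term_mo >= 132 or status in ('paid', 'current', 'grace') → 71
loan_id=7: term_mo >= 132 or status in ('paid', 'current', 'grace') → 57
loan_id=8: term_mo >= 132 or status in ('paid', 'current', 'grace') → 71
loan_id=9: term_mo >= 132 or status in ('paid', 'current', 'grace') → 57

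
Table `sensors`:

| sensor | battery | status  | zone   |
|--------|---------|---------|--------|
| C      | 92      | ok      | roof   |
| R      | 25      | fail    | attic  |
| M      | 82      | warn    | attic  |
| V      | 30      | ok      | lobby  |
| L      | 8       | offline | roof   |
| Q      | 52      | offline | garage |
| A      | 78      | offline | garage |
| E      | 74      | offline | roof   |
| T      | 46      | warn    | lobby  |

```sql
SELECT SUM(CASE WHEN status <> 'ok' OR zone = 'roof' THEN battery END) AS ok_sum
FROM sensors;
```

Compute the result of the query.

457

sensor=C: ✓ → 92
sensor=R: ✓ → 25
sensor=M: ✓ → 82
sensor=V: ✗
sensor=L: ✓ → 8
sensor=Q: ✓ → 52
sensor=A: ✓ → 78
sensor=E: ✓ → 74
sensor=T: ✓ → 46
ok_sum = 92 + 25 + 82 + 8 + 52 + 78 + 74 + 46 = 457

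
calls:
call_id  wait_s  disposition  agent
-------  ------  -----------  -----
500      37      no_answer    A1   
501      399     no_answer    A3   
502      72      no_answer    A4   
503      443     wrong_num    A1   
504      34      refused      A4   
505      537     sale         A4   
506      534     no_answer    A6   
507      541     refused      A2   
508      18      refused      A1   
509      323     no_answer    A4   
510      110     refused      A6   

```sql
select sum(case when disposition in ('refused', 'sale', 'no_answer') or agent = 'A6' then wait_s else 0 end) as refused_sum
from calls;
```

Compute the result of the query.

call_id=500: ✓ → 37
call_id=501: ✓ → 399
call_id=502: ✓ → 72
call_id=503: ✗
call_id=504: ✓ → 34
call_id=505: ✓ → 537
call_id=506: ✓ → 534
call_id=507: ✓ → 541
call_id=508: ✓ → 18
call_id=509: ✓ → 323
call_id=510: ✓ → 110
refused_sum = 37 + 399 + 72 + 34 + 537 + 534 + 541 + 18 + 323 + 110 = 2605

2605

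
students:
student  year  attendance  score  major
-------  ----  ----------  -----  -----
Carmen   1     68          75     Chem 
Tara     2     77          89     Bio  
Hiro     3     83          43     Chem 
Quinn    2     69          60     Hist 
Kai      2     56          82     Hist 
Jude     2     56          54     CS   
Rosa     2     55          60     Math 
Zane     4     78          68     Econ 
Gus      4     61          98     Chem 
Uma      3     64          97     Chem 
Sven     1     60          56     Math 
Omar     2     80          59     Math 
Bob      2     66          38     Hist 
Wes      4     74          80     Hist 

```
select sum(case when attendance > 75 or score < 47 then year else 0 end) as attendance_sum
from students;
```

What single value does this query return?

13

student=Carmen: ✗
student=Tara: ✓ → 2
student=Hiro: ✓ → 3
student=Quinn: ✗
student=Kai: ✗
student=Jude: ✗
student=Rosa: ✗
student=Zane: ✓ → 4
student=Gus: ✗
student=Uma: ✗
student=Sven: ✗
student=Omar: ✓ → 2
student=Bob: ✓ → 2
student=Wes: ✗
attendance_sum = 2 + 3 + 4 + 2 + 2 = 13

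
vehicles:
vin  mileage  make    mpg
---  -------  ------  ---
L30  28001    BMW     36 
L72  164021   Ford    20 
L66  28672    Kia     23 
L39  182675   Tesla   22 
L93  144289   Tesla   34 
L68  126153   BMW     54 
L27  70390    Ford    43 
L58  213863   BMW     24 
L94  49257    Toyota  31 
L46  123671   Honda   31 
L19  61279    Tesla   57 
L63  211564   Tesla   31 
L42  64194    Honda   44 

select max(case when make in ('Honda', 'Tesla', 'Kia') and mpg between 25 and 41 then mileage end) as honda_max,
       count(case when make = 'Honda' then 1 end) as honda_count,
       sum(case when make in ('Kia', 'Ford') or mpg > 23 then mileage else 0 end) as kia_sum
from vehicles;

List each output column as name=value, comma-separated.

[honda_max: make in ('Honda', 'Tesla', 'Kia') and mpg between 25 and 41]
vin=L30: ✗
vin=L72: ✗
vin=L66: ✗
vin=L39: ✗
vin=L93: ✓ → 144289
vin=L68: ✗
vin=L27: ✗
vin=L58: ✗
vin=L94: ✗
vin=L46: ✓ → 123671
vin=L19: ✗
vin=L63: ✓ → 211564
vin=L42: ✗
honda_max = MAX(144289, 123671, 211564) = 211564
—
[honda_count: make = 'Honda']
vin=L30: ✗
vin=L72: ✗
vin=L66: ✗
vin=L39: ✗
vin=L93: ✗
vin=L68: ✗
vin=L27: ✗
vin=L58: ✗
vin=L94: ✗
vin=L46: ✓ → 1
vin=L19: ✗
vin=L63: ✗
vin=L42: ✓ → 1
honda_count = COUNT(1, 1) = 2
—
[kia_sum: make in ('Kia', 'Ford') or mpg > 23]
vin=L30: ✓ → 28001
vin=L72: ✓ → 164021
vin=L66: ✓ → 28672
vin=L39: ✗
vin=L93: ✓ → 144289
vin=L68: ✓ → 126153
vin=L27: ✓ → 70390
vin=L58: ✓ → 213863
vin=L94: ✓ → 49257
vin=L46: ✓ → 123671
vin=L19: ✓ → 61279
vin=L63: ✓ → 211564
vin=L42: ✓ → 64194
kia_sum = 28001 + 164021 + 28672 + 144289 + 126153 + 70390 + 213863 + 49257 + 123671 + 61279 + 211564 + 64194 = 1285354

honda_max=211564, honda_count=2, kia_sum=1285354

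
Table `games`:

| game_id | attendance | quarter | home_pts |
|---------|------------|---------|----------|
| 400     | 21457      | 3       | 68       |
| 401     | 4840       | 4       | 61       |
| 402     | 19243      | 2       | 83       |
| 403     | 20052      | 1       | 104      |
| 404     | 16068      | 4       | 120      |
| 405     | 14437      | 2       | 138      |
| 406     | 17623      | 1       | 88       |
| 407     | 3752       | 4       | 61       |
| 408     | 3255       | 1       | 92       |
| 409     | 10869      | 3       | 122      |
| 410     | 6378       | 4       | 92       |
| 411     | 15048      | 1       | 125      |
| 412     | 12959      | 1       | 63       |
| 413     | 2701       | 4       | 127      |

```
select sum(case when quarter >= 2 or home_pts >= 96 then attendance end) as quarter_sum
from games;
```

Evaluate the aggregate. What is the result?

game_id=400: ✓ → 21457
game_id=401: ✓ → 4840
game_id=402: ✓ → 19243
game_id=403: ✓ → 20052
game_id=404: ✓ → 16068
game_id=405: ✓ → 14437
game_id=406: ✗
game_id=407: ✓ → 3752
game_id=408: ✗
game_id=409: ✓ → 10869
game_id=410: ✓ → 6378
game_id=411: ✓ → 15048
game_id=412: ✗
game_id=413: ✓ → 2701
quarter_sum = 21457 + 4840 + 19243 + 20052 + 16068 + 14437 + 3752 + 10869 + 6378 + 15048 + 2701 = 134845

134845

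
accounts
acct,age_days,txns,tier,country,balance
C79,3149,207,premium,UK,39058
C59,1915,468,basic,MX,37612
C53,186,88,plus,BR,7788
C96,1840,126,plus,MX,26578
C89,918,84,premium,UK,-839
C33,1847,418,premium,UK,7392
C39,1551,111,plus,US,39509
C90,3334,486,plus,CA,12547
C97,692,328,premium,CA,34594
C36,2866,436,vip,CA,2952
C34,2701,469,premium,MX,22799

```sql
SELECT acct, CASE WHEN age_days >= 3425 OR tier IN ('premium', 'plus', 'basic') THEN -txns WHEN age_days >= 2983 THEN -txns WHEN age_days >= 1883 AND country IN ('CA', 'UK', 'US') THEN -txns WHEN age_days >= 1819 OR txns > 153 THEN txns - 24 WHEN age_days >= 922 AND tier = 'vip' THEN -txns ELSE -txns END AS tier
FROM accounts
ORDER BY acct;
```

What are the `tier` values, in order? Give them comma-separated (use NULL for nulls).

-418, -469, -436, -111, -88, -468, -207, -84, -486, -126, -328

acct=C33: age_days >= 3425 OR tier IN ('premium', 'plus', 'basic') → -418
acct=C34: age_days >= 3425 OR tier IN ('premium', 'plus', 'basic') → -469
acct=C36: age_days >= 1883 AND country IN ('CA', 'UK', 'US') → -436
acct=C39: age_days >= 3425 OR tier IN ('premium', 'plus', 'basic') → -111
acct=C53: age_days >= 3425 OR tier IN ('premium', 'plus', 'basic') → -88
acct=C59: age_days >= 3425 OR tier IN ('premium', 'plus', 'basic') → -468
acct=C79: age_days >= 3425 OR tier IN ('premium', 'plus', 'basic') → -207
acct=C89: age_days >= 3425 OR tier IN ('premium', 'plus', 'basic') → -84
acct=C90: age_days >= 3425 OR tier IN ('premium', 'plus', 'basic') → -486
acct=C96: age_days >= 3425 OR tier IN ('premium', 'plus', 'basic') → -126
acct=C97: age_days >= 3425 OR tier IN ('premium', 'plus', 'basic') → -328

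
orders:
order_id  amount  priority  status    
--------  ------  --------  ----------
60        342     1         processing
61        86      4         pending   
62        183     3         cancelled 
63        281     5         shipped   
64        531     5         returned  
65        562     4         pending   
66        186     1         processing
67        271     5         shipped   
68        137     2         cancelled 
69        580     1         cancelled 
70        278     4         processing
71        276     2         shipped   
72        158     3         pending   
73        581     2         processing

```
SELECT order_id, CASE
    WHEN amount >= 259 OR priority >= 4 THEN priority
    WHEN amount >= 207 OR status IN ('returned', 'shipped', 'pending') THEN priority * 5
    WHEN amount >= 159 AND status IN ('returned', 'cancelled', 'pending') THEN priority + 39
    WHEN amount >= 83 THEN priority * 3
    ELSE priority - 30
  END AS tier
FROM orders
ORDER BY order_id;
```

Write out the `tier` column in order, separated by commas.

1, 4, 42, 5, 5, 4, 3, 5, 6, 1, 4, 2, 15, 2

order_id=60: amount >= 259 OR priority >= 4 → 1
order_id=61: amount >= 259 OR priority >= 4 → 4
order_id=62: amount >= 159 AND status IN ('returned', 'cancelled', 'pending') → 42
order_id=63: amount >= 259 OR priority >= 4 → 5
order_id=64: amount >= 259 OR priority >= 4 → 5
order_id=65: amount >= 259 OR priority >= 4 → 4
order_id=66: amount >= 83 → 3
order_id=67: amount >= 259 OR priority >= 4 → 5
order_id=68: amount >= 83 → 6
order_id=69: amount >= 259 OR priority >= 4 → 1
order_id=70: amount >= 259 OR priority >= 4 → 4
order_id=71: amount >= 259 OR priority >= 4 → 2
order_id=72: amount >= 207 OR status IN ('returned', 'shipped', 'pending') → 15
order_id=73: amount >= 259 OR priority >= 4 → 2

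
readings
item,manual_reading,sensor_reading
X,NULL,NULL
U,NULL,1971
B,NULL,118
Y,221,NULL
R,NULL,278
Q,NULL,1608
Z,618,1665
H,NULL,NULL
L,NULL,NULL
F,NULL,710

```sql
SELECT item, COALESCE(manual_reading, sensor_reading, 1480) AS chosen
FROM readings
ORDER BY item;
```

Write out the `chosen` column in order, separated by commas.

118, 710, 1480, 1480, 1608, 278, 1971, 1480, 221, 618

item=B: manual_reading=NULL, sensor_reading=118 → 118
item=F: manual_reading=NULL, sensor_reading=710 → 710
item=H: manual_reading=NULL, sensor_reading=NULL, → literal 1480 → 1480
item=L: manual_reading=NULL, sensor_reading=NULL, → literal 1480 → 1480
item=Q: manual_reading=NULL, sensor_reading=1608 → 1608
item=R: manual_reading=NULL, sensor_reading=278 → 278
item=U: manual_reading=NULL, sensor_reading=1971 → 1971
item=X: manual_reading=NULL, sensor_reading=NULL, → literal 1480 → 1480
item=Y: manual_reading=221 → 221
item=Z: manual_reading=618 → 618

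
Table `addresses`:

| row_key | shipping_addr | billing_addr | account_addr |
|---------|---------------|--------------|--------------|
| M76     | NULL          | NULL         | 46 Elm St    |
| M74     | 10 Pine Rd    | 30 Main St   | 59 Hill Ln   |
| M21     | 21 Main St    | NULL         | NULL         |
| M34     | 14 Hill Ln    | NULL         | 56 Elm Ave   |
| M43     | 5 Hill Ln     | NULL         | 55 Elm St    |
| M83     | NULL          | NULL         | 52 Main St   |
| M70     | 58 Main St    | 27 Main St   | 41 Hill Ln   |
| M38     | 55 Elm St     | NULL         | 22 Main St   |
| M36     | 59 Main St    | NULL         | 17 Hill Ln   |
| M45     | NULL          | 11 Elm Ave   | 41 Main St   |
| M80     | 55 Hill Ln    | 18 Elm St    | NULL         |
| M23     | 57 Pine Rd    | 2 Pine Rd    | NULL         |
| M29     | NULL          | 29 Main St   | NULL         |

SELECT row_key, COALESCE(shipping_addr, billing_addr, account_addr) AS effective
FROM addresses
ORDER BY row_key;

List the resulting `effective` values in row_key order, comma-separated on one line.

row_key=M21: shipping_addr=21 Main St → 21 Main St
row_key=M23: shipping_addr=57 Pine Rd → 57 Pine Rd
row_key=M29: shipping_addr=NULL, billing_addr=29 Main St → 29 Main St
row_key=M34: shipping_addr=14 Hill Ln → 14 Hill Ln
row_key=M36: shipping_addr=59 Main St → 59 Main St
row_key=M38: shipping_addr=55 Elm St → 55 Elm St
row_key=M43: shipping_addr=5 Hill Ln → 5 Hill Ln
row_key=M45: shipping_addr=NULL, billing_addr=11 Elm Ave → 11 Elm Ave
row_key=M70: shipping_addr=58 Main St → 58 Main St
row_key=M74: shipping_addr=10 Pine Rd → 10 Pine Rd
row_key=M76: shipping_addr=NULL, billing_addr=NULL, account_addr=46 Elm St → 46 Elm St
row_key=M80: shipping_addr=55 Hill Ln → 55 Hill Ln
row_key=M83: shipping_addr=NULL, billing_addr=NULL, account_addr=52 Main St → 52 Main St

21 Main St, 57 Pine Rd, 29 Main St, 14 Hill Ln, 59 Main St, 55 Elm St, 5 Hill Ln, 11 Elm Ave, 58 Main St, 10 Pine Rd, 46 Elm St, 55 Hill Ln, 52 Main St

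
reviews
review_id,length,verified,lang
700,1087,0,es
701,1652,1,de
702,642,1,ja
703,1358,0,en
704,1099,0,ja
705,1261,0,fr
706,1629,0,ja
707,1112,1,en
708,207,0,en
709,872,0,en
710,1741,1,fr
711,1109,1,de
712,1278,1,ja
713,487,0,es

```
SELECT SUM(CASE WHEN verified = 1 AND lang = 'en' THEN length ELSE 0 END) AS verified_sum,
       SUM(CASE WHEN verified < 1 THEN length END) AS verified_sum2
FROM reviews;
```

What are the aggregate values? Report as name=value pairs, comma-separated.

[verified_sum: verified = 1 AND lang = 'en']
review_id=700: ✗
review_id=701: ✗
review_id=702: ✗
review_id=703: ✗
review_id=704: ✗
review_id=705: ✗
review_id=706: ✗
review_id=707: ✓ → 1112
review_id=708: ✗
review_id=709: ✗
review_id=710: ✗
review_id=711: ✗
review_id=712: ✗
review_id=713: ✗
verified_sum = 1112
—
[verified_sum2: verified < 1]
review_id=700: ✓ → 1087
review_id=701: ✗
review_id=702: ✗
review_id=703: ✓ → 1358
review_id=704: ✓ → 1099
review_id=705: ✓ → 1261
review_id=706: ✓ → 1629
review_id=707: ✗
review_id=708: ✓ → 207
review_id=709: ✓ → 872
review_id=710: ✗
review_id=711: ✗
review_id=712: ✗
review_id=713: ✓ → 487
verified_sum2 = 1087 + 1358 + 1099 + 1261 + 1629 + 207 + 872 + 487 = 8000

verified_sum=1112, verified_sum2=8000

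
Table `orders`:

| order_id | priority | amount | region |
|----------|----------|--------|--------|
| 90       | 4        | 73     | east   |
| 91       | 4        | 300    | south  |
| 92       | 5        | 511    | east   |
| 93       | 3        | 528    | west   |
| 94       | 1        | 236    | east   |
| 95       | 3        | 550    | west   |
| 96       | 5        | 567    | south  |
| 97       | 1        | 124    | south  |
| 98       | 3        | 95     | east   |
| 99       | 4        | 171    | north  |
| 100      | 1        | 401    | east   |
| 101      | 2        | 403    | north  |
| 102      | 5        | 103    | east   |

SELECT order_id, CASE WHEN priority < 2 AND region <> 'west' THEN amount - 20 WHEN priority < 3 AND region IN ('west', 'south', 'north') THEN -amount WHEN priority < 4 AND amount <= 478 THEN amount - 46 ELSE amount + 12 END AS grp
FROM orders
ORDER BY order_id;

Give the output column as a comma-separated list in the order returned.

order_id=90: ELSE → 85
order_id=91: ELSE → 312
order_id=92: ELSE → 523
order_id=93: ELSE → 540
order_id=94: priority < 2 AND region <> 'west' → 216
order_id=95: ELSE → 562
order_id=96: ELSE → 579
order_id=97: priority < 2 AND region <> 'west' → 104
order_id=98: priority < 4 AND amount <= 478 → 49
order_id=99: ELSE → 183
order_id=100: priority < 2 AND region <> 'west' → 381
order_id=101: priority < 3 AND region IN ('west', 'south', 'north') → -403
order_id=102: ELSE → 115

85, 312, 523, 540, 216, 562, 579, 104, 49, 183, 381, -403, 115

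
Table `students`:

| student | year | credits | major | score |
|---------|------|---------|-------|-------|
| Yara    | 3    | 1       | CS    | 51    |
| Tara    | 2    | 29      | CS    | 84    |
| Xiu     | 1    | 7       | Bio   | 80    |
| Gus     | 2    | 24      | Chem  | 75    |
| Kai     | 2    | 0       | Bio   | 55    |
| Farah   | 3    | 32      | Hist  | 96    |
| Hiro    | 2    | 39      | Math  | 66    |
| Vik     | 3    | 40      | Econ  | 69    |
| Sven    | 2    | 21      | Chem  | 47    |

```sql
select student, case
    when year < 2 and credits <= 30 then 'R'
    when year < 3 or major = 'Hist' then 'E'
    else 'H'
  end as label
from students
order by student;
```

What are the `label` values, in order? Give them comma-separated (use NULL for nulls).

E, E, E, E, E, E, H, R, H

student=Farah: year < 3 or major = 'Hist' → E
student=Gus: year < 3 or major = 'Hist' → E
student=Hiro: year < 3 or major = 'Hist' → E
student=Kai: year < 3 or major = 'Hist' → E
student=Sven: year < 3 or major = 'Hist' → E
student=Tara: year < 3 or major = 'Hist' → E
student=Vik: ELSE → H
student=Xiu: year < 2 and credits <= 30 → R
student=Yara: ELSE → H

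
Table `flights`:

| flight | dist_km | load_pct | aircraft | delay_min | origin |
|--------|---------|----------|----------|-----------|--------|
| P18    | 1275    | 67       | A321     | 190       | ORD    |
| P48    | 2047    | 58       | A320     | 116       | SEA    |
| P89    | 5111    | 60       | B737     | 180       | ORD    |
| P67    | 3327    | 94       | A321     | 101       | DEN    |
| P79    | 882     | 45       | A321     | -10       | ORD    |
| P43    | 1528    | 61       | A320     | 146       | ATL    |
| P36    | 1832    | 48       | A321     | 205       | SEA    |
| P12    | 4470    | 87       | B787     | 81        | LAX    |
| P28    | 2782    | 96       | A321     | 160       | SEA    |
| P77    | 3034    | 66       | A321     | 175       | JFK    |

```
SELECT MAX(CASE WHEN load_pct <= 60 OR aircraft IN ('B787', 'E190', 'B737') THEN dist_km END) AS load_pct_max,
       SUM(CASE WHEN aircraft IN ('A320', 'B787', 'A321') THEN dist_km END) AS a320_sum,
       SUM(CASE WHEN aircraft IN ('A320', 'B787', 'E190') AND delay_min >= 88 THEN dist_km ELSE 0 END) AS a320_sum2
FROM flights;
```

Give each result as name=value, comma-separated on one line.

[load_pct_max: load_pct <= 60 OR aircraft IN ('B787', 'E190', 'B737')]
flight=P18: ✗
flight=P48: ✓ → 2047
flight=P89: ✓ → 5111
flight=P67: ✗
flight=P79: ✓ → 882
flight=P43: ✗
flight=P36: ✓ → 1832
flight=P12: ✓ → 4470
flight=P28: ✗
flight=P77: ✗
load_pct_max = MAX(2047, 5111, 882, 1832, 4470) = 5111
—
[a320_sum: aircraft IN ('A320', 'B787', 'A321')]
flight=P18: ✓ → 1275
flight=P48: ✓ → 2047
flight=P89: ✗
flight=P67: ✓ → 3327
flight=P79: ✓ → 882
flight=P43: ✓ → 1528
flight=P36: ✓ → 1832
flight=P12: ✓ → 4470
flight=P28: ✓ → 2782
flight=P77: ✓ → 3034
a320_sum = 1275 + 2047 + 3327 + 882 + 1528 + 1832 + 4470 + 2782 + 3034 = 21177
—
[a320_sum2: aircraft IN ('A320', 'B787', 'E190') AND delay_min >= 88]
flight=P18: ✗
flight=P48: ✓ → 2047
flight=P89: ✗
flight=P67: ✗
flight=P79: ✗
flight=P43: ✓ → 1528
flight=P36: ✗
flight=P12: ✗
flight=P28: ✗
flight=P77: ✗
a320_sum2 = 2047 + 1528 = 3575

load_pct_max=5111, a320_sum=21177, a320_sum2=3575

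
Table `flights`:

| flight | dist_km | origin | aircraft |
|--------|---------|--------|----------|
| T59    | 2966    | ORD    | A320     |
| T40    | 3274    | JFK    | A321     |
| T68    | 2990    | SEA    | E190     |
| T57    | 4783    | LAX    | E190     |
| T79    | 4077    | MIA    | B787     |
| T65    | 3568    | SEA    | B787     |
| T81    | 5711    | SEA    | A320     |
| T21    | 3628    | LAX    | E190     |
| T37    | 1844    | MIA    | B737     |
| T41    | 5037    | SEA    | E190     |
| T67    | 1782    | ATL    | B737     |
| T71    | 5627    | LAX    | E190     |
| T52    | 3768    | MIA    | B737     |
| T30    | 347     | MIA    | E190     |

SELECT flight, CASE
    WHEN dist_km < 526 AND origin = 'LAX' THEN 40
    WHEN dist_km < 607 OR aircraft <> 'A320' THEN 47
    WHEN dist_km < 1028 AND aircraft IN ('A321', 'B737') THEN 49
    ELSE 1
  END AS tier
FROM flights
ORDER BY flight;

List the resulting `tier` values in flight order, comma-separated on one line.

47, 47, 47, 47, 47, 47, 47, 1, 47, 47, 47, 47, 47, 1

flight=T21: dist_km < 607 OR aircraft <> 'A320' → 47
flight=T30: dist_km < 607 OR aircraft <> 'A320' → 47
flight=T37: dist_km < 607 OR aircraft <> 'A320' → 47
flight=T40: dist_km < 607 OR aircraft <> 'A320' → 47
flight=T41: dist_km < 607 OR aircraft <> 'A320' → 47
flight=T52: dist_km < 607 OR aircraft <> 'A320' → 47
flight=T57: dist_km < 607 OR aircraft <> 'A320' → 47
flight=T59: ELSE → 1
flight=T65: dist_km < 607 OR aircraft <> 'A320' → 47
flight=T67: dist_km < 607 OR aircraft <> 'A320' → 47
flight=T68: dist_km < 607 OR aircraft <> 'A320' → 47
flight=T71: dist_km < 607 OR aircraft <> 'A320' → 47
flight=T79: dist_km < 607 OR aircraft <> 'A320' → 47
flight=T81: ELSE → 1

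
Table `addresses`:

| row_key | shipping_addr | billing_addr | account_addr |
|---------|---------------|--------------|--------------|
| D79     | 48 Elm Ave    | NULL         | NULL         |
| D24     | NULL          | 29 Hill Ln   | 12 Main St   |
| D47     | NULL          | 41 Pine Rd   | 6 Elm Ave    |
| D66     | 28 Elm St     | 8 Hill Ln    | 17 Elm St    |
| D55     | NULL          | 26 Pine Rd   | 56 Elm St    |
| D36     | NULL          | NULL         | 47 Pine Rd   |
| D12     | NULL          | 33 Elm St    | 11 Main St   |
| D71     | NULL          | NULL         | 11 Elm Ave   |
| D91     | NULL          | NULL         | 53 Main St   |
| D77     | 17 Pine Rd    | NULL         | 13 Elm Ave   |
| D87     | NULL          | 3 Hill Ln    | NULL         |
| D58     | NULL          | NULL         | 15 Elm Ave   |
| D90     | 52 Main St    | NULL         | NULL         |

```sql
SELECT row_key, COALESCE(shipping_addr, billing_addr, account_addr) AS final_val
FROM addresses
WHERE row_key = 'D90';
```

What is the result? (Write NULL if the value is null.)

row_key = D90: shipping_addr=52 Main St, billing_addr=NULL, account_addr=NULL.
shipping_addr=52 Main St → 52 Main St

52 Main St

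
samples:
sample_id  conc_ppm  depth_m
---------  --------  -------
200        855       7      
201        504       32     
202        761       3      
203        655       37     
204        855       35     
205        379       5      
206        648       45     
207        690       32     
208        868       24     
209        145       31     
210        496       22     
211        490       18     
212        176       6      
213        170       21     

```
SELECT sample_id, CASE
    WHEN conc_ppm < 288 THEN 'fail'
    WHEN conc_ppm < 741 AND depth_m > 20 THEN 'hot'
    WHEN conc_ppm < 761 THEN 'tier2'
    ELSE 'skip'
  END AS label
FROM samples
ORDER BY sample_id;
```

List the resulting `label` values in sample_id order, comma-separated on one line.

sample_id=200: ELSE → skip
sample_id=201: conc_ppm < 741 AND depth_m > 20 → hot
sample_id=202: ELSE → skip
sample_id=203: conc_ppm < 741 AND depth_m > 20 → hot
sample_id=204: ELSE → skip
sample_id=205: conc_ppm < 761 → tier2
sample_id=206: conc_ppm < 741 AND depth_m > 20 → hot
sample_id=207: conc_ppm < 741 AND depth_m > 20 → hot
sample_id=208: ELSE → skip
sample_id=209: conc_ppm < 288 → fail
sample_id=210: conc_ppm < 741 AND depth_m > 20 → hot
sample_id=211: conc_ppm < 761 → tier2
sample_id=212: conc_ppm < 288 → fail
sample_id=213: conc_ppm < 288 → fail

skip, hot, skip, hot, skip, tier2, hot, hot, skip, fail, hot, tier2, fail, fail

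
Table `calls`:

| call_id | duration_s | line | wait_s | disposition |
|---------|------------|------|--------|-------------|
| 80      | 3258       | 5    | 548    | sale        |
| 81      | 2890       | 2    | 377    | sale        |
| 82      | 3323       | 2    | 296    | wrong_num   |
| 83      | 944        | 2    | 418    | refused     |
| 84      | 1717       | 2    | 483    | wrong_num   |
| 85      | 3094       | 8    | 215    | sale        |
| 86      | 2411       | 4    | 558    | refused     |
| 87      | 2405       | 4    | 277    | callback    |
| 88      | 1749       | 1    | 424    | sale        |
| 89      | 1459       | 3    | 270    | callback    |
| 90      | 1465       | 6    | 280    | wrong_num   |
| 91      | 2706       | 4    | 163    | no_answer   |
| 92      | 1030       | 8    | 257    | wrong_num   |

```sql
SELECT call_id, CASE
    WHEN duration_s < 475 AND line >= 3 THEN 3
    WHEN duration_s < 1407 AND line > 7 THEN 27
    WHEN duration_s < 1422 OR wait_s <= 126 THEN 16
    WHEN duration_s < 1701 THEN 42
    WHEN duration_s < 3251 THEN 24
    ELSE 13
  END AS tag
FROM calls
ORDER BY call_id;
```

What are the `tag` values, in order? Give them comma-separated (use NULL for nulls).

13, 24, 13, 16, 24, 24, 24, 24, 24, 42, 42, 24, 27

call_id=80: ELSE → 13
call_id=81: duration_s < 3251 → 24
call_id=82: ELSE → 13
call_id=83: duration_s < 1422 OR wait_s <= 126 → 16
call_id=84: duration_s < 3251 → 24
call_id=85: duration_s < 3251 → 24
call_id=86: duration_s < 3251 → 24
call_id=87: duration_s < 3251 → 24
call_id=88: duration_s < 3251 → 24
call_id=89: duration_s < 1701 → 42
call_id=90: duration_s < 1701 → 42
call_id=91: duration_s < 3251 → 24
call_id=92: duration_s < 1407 AND line > 7 → 27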